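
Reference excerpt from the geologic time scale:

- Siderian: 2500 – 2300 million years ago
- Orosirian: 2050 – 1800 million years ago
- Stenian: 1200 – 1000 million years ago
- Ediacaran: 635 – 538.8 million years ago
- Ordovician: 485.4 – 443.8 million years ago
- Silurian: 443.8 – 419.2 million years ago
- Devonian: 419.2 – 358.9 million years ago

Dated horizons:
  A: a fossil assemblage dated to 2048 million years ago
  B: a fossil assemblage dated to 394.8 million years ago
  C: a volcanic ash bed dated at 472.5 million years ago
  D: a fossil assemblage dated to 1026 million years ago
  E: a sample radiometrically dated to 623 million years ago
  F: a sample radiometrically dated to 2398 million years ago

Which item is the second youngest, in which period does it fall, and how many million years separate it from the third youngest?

Sorted youngest-first by Ma: B (394.8), C (472.5), E (623), D (1026), A (2048), F (2398).
The second youngest is C at 472.5 Ma, which lies in 485.4–443.8 Ma: the Ordovician.
The third youngest is E at 623 Ma; separation = |472.5 − 623| = 150.5 Myr.

C, in the Ordovician; 150.5 million years to E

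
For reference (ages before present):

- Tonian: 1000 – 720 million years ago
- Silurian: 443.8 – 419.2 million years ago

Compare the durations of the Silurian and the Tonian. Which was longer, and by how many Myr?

Silurian: 443.8 − 419.2 = 24.6 Myr.
Tonian: 1000 − 720 = 280 Myr.
Difference: 280 − 24.6 = 255.4 Myr, so the Tonian was longer.

Tonian, by 255.4 million years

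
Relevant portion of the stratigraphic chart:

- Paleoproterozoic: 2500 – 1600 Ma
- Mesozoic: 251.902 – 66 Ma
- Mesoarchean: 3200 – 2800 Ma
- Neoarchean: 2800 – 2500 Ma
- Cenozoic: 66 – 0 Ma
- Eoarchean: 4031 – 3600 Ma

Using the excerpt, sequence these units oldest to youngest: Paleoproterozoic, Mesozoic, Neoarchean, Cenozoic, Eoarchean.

Eoarchean → Neoarchean → Paleoproterozoic → Mesozoic → Cenozoic

The oldest of these is Eoarchean (starts 4031 Ma) and the youngest is Cenozoic (ends 0 Ma).
In between, by decreasing start age: Neoarchean (2800), Paleoproterozoic (2500), Mesozoic (251.902).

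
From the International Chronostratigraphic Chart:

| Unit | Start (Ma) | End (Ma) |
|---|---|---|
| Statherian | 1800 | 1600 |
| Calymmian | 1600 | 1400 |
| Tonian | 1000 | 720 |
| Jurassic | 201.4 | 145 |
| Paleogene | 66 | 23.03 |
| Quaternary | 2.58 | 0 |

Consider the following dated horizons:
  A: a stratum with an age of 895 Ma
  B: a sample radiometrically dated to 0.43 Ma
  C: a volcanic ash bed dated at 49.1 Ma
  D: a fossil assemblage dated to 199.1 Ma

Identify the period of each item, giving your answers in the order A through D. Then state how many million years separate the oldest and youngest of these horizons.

A — Tonian; B — Quaternary; C — Paleogene; D — Jurassic; span 894.57 million years

Match each age against the start–end ranges in the excerpt: A = 895 Ma → Tonian (1000–720); B = 0.43 Ma → Quaternary (2.58–0); C = 49.1 Ma → Paleogene (66–23.03); D = 199.1 Ma → Jurassic (201.4–145).
The largest age is 895 Ma and the smallest is 0.43 Ma; their difference is 894.57 Myr.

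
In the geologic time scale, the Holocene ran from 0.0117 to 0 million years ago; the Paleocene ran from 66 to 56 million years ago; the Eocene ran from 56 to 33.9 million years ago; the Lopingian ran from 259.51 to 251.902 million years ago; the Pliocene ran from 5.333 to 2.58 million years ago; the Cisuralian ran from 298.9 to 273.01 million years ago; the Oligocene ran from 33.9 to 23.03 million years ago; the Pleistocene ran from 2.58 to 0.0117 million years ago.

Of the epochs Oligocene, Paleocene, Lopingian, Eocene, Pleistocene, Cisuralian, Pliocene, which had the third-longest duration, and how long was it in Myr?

Durations: Oligocene 10.87; Paleocene 10; Lopingian 7.608; Eocene 22.1; Pleistocene 2.5683; Cisuralian 25.89; Pliocene 2.753 Myr.
Sorted longest-first: Cisuralian (25.89), Eocene (22.1), Oligocene (10.87), Paleocene (10), Lopingian (7.608), Pliocene (2.753), Pleistocene (2.5683).
The third longest is Oligocene at 10.87 Myr.

Oligocene, 10.87 million years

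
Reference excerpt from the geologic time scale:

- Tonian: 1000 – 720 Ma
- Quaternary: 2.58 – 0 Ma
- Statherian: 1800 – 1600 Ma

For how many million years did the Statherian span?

200 million years

1800 − 1600 = 200 million years.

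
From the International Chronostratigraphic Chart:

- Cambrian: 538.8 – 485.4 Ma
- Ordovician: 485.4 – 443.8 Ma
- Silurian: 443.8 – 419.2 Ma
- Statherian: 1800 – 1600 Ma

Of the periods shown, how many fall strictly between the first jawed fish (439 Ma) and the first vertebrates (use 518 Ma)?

518 Ma sits inside the Cambrian (538.8–485.4) and 439 Ma inside the Silurian (443.8–419.2); neither of those is wholly between the two dates.
The listed periods lying completely between them are Ordovician — 1 in all.

1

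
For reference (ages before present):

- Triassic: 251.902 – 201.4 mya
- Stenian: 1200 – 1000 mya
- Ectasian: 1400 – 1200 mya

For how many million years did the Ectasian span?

200 million years

1400 − 1200 = 200 million years.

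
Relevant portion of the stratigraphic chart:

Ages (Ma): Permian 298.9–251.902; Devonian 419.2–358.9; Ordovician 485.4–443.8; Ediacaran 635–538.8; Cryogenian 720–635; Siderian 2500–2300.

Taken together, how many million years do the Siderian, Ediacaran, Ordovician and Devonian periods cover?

Each duration: Siderian = 200; Ediacaran = 96.2; Ordovician = 41.6; Devonian = 60.3.
Sum: 200 + 96.2 + 41.6 + 60.3 = 398.1 Myr.

398.1 million years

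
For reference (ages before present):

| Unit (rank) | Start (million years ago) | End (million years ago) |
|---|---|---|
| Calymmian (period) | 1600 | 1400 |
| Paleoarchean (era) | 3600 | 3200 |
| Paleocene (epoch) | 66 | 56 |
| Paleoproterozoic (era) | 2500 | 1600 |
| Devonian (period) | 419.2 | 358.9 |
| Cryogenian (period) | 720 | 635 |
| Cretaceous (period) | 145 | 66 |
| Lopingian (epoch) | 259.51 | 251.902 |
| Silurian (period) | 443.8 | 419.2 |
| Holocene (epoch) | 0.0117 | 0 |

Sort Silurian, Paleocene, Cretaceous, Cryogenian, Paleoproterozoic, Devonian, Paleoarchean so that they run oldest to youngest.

The oldest of these is Paleoarchean (starts 3600 Ma) and the youngest is Paleocene (ends 56 Ma).
In between, by decreasing start age: Paleoproterozoic (2500), Cryogenian (720), Silurian (443.8), Devonian (419.2), Cretaceous (145).

Paleoarchean, Paleoproterozoic, Cryogenian, Silurian, Devonian, Cretaceous, Paleocene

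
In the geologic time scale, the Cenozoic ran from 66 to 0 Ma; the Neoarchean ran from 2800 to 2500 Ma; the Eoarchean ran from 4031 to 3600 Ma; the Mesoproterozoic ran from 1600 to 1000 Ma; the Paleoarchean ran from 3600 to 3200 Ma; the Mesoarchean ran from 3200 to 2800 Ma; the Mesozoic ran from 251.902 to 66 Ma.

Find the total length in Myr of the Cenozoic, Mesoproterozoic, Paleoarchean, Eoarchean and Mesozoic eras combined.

1682.902 million years

Duration is start − end for each: (66 − 0) + (1600 − 1000) + (3600 − 3200) + (4031 − 3600) + (251.902 − 66).
That is 66 + 600 + 400 + 431 + 185.902, which totals 1682.902 million years.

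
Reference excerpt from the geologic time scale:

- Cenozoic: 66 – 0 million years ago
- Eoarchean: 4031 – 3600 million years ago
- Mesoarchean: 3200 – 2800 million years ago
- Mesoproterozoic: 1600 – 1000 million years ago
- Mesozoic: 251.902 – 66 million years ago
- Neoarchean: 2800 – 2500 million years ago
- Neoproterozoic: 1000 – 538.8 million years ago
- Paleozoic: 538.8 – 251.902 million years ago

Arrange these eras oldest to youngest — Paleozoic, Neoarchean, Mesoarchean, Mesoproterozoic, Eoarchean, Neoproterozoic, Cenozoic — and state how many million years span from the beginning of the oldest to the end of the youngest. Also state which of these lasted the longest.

From the excerpt: Paleozoic 538.8–251.902; Neoarchean 2800–2500; Mesoarchean 3200–2800; Mesoproterozoic 1600–1000; Eoarchean 4031–3600; Neoproterozoic 1000–538.8; Cenozoic 66–0 (Ma).
Larger Ma is earlier, so the oldest is Eoarchean and the youngest is Cenozoic; oldest to youngest: Eoarchean, Mesoarchean, Neoarchean, Mesoproterozoic, Neoproterozoic, Paleozoic, Cenozoic.
Oldest start 4031 minus youngest end 0 gives 4031 Myr overall.
Individual lengths (start − end): Mesoarchean 400; Neoproterozoic 461.2; Mesoproterozoic 600; Neoarchean 300; Eoarchean 431; Paleozoic 286.898; Cenozoic 66. The largest is Mesoproterozoic at 600 Myr.

Eoarchean, Mesoarchean, Neoarchean, Mesoproterozoic, Neoproterozoic, Paleozoic, Cenozoic; total span 4031 Myr; longest is Mesoproterozoic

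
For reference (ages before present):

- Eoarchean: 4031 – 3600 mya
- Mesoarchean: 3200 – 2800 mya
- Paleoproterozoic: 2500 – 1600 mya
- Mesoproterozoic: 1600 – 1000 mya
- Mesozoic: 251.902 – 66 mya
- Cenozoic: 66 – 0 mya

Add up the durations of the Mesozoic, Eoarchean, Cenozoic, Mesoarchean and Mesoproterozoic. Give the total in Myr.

Duration is start − end for each: (251.902 − 66) + (4031 − 3600) + (66 − 0) + (3200 − 2800) + (1600 − 1000).
That is 185.902 + 431 + 66 + 400 + 600, which totals 1682.902 million years.

1682.902 million years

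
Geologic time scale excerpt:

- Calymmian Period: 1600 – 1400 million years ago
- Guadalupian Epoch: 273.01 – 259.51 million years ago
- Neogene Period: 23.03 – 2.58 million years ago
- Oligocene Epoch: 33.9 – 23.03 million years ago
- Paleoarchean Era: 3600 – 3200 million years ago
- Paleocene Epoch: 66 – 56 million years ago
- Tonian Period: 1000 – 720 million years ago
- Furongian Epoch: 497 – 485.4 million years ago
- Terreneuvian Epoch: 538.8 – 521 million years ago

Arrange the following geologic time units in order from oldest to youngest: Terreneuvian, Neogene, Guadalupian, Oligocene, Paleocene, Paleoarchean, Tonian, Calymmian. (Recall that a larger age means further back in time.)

Paleoarchean, Calymmian, Tonian, Terreneuvian, Guadalupian, Paleocene, Oligocene, Neogene

Sorting by start age (descending Ma, since larger Ma = older): Paleoarchean start 3600, Calymmian start 1600, Tonian start 1000, Terreneuvian start 538.8, Guadalupian start 273.01, Paleocene start 66, Oligocene start 33.9, Neogene start 23.03.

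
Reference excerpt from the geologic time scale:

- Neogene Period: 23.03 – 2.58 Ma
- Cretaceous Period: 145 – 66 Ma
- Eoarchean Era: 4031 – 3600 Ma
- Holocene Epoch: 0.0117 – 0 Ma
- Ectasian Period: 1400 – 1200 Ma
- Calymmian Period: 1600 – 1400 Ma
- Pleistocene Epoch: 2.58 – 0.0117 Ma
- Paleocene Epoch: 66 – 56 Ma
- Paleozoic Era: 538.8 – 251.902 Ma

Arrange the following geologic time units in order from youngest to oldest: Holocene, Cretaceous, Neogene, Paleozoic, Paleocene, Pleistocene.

Sorting by start age (ascending Ma, since larger Ma = older): Holocene began 0.0117, Pleistocene began 2.58, Neogene began 23.03, Paleocene began 66, Cretaceous began 145, Paleozoic began 538.8.

Holocene, then Pleistocene, then Neogene, then Paleocene, then Cretaceous, then Paleozoic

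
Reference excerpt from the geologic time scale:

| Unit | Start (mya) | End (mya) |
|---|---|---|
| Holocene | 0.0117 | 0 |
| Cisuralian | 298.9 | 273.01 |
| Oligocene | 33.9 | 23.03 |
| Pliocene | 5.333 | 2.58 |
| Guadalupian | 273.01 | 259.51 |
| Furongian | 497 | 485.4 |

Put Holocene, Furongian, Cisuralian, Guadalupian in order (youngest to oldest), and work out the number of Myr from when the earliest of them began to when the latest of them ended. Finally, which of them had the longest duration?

From the excerpt: Holocene 0.0117–0; Furongian 497–485.4; Cisuralian 298.9–273.01; Guadalupian 273.01–259.51 (Ma).
Larger Ma is earlier, so the oldest is Furongian and the youngest is Holocene; youngest to oldest: Holocene, Guadalupian, Cisuralian, Furongian.
Oldest start 497 minus youngest end 0 gives 497 Myr overall.
Individual lengths (start − end): Furongian 11.6; Cisuralian 25.89; Guadalupian 13.5; Holocene 0.0117. The largest is Cisuralian at 25.89 Myr.

Holocene, Guadalupian, Cisuralian, Furongian; total span 497 Myr; longest is Cisuralian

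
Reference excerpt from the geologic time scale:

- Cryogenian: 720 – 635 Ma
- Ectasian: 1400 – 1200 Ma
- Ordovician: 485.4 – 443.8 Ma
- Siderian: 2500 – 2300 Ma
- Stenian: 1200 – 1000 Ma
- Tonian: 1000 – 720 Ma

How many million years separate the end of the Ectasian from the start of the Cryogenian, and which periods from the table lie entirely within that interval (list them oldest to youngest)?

End of Ectasian = 1200 Ma; start of Cryogenian = 720 Ma.
Gap = 1200 − 720 = 480 Myr.
Periods wholly inside 1200–720 Ma: Stenian (1200–1000), Tonian (1000–720).

480 million years; Stenian, Tonian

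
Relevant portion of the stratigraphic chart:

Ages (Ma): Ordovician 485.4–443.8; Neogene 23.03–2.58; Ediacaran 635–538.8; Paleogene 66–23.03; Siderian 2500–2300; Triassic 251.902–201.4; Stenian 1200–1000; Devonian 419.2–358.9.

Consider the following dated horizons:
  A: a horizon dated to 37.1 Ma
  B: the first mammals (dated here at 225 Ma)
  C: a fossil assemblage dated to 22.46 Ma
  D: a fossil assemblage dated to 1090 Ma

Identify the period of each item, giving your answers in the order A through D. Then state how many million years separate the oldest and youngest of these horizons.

A — Paleogene; B — Triassic; C — Neogene; D — Stenian; span 1067.54 million years

A: 37.1 Ma lies in 66–23.03 Ma, so Paleogene.
B: 225 Ma lies in 251.902–201.4 Ma, so Triassic.
C: 22.46 Ma lies in 23.03–2.58 Ma, so Neogene.
D: 1090 Ma lies in 1200–1000 Ma, so Stenian.
Oldest = 1090 Ma, youngest = 22.46 Ma → span 1067.54 Myr.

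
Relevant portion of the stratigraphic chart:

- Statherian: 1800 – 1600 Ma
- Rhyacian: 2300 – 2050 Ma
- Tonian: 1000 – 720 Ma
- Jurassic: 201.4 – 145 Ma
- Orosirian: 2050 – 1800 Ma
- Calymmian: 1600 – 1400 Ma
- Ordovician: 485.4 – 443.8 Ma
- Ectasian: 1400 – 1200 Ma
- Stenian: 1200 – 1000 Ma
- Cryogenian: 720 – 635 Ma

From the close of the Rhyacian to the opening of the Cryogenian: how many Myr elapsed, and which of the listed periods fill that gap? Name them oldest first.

1330 million years; Orosirian, Statherian, Calymmian, Ectasian, Stenian, Tonian

The Rhyacian closes at 2050 Ma and the Cryogenian opens at 720 Ma, so the interval is 2050 − 720 = 1330 Myr.
A period fits inside if it starts at or after 2050 Ma and ends at or before 720 Ma; oldest first that gives Orosirian, Statherian, Calymmian, Ectasian, Stenian, Tonian.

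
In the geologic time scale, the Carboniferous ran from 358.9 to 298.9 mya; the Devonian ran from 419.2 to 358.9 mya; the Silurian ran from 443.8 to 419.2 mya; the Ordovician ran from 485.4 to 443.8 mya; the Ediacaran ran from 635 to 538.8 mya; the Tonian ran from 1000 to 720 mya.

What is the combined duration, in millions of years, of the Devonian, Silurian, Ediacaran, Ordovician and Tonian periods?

502.7 million years

Each duration: Devonian = 60.3; Silurian = 24.6; Ediacaran = 96.2; Ordovician = 41.6; Tonian = 280.
Sum: 60.3 + 24.6 + 96.2 + 41.6 + 280 = 502.7 Myr.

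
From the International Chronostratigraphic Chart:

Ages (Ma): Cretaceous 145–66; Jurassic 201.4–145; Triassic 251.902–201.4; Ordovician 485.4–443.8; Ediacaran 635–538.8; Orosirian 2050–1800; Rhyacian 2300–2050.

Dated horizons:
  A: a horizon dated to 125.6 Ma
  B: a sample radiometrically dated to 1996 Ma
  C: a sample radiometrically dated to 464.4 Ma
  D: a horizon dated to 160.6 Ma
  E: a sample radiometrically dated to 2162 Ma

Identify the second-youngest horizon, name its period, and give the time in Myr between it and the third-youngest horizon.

Sorted youngest-first by Ma: A (125.6), D (160.6), C (464.4), B (1996), E (2162).
The second youngest is D at 160.6 Ma, which lies in 201.4–145 Ma: the Jurassic.
The third youngest is C at 464.4 Ma; separation = |160.6 − 464.4| = 303.8 Myr.

D, in the Jurassic; 303.8 million years to C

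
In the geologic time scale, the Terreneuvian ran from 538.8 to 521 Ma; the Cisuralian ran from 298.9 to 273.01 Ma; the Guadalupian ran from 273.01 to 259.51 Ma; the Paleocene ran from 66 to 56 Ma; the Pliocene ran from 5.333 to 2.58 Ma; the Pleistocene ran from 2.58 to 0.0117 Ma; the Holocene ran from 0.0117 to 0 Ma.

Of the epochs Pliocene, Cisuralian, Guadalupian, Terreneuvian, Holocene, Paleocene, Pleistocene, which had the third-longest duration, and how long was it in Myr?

Guadalupian, 13.5 million years

Start − end for each: Pliocene 5.333 − 2.58 = 2.753; Cisuralian 298.9 − 273.01 = 25.89; Guadalupian 273.01 − 259.51 = 13.5; Terreneuvian 538.8 − 521 = 17.8; Holocene 0.0117 − 0 = 0.0117; Paleocene 66 − 56 = 10; Pleistocene 2.58 − 0.0117 = 2.5683.
Ranking these from longest: Cisuralian > Terreneuvian > Guadalupian > Paleocene > Pliocene > Pleistocene > Holocene.
Position 3 in that ranking is Guadalupian, which lasted 13.5 Myr.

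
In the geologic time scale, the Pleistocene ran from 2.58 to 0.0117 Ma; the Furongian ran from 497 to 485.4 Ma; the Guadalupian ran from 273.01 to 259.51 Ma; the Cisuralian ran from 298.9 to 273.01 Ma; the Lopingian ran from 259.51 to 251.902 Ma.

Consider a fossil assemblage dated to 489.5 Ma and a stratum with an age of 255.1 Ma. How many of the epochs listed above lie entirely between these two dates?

2

489.5 Ma sits inside the Furongian (497–485.4) and 255.1 Ma inside the Lopingian (259.51–251.902); neither of those is wholly between the two dates.
The listed epochs lying completely between them are Cisuralian, Guadalupian — 2 in all.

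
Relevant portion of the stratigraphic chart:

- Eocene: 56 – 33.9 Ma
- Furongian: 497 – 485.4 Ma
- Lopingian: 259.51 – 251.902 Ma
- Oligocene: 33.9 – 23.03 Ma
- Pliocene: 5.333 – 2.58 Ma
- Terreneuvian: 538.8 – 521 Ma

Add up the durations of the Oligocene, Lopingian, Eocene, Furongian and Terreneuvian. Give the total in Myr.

Duration is start − end for each: (33.9 − 23.03) + (259.51 − 251.902) + (56 − 33.9) + (497 − 485.4) + (538.8 − 521).
That is 10.87 + 7.608 + 22.1 + 11.6 + 17.8, which totals 69.978 million years.

69.978 million years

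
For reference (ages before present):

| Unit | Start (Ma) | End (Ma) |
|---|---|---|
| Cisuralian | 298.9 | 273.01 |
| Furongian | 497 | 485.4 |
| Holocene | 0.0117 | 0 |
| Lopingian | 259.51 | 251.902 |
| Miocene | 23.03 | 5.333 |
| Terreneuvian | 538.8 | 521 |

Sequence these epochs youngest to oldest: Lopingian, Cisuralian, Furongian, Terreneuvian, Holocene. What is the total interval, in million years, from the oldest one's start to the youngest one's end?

Start ages (Ma): Terreneuvian 538.8, Furongian 497, Cisuralian 298.9, Lopingian 259.51, Holocene 0.0117.
Ordered youngest to oldest: Holocene, Lopingian, Cisuralian, Furongian, Terreneuvian.
Span = 538.8 − 0 = 538.8 Myr.

Holocene, Lopingian, Cisuralian, Furongian, Terreneuvian; total span 538.8 Myr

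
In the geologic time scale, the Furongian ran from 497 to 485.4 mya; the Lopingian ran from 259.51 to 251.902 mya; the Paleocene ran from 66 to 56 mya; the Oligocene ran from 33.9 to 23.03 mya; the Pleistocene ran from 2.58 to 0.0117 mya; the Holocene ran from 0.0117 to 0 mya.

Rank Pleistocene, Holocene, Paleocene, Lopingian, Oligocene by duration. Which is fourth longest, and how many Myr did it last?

Durations: Pleistocene 2.5683; Holocene 0.0117; Paleocene 10; Lopingian 7.608; Oligocene 10.87 Myr.
Sorted longest-first: Oligocene (10.87), Paleocene (10), Lopingian (7.608), Pleistocene (2.5683), Holocene (0.0117).
The fourth longest is Pleistocene at 2.5683 Myr.

Pleistocene, 2.5683 million years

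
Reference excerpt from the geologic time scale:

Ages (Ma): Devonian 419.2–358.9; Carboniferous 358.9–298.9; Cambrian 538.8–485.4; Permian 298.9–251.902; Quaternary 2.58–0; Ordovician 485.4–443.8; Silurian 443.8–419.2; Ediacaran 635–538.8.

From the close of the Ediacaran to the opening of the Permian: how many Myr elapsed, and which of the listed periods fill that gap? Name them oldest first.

239.9 million years; Cambrian, Ordovician, Silurian, Devonian, Carboniferous

End of Ediacaran = 538.8 Ma; start of Permian = 298.9 Ma.
Gap = 538.8 − 298.9 = 239.9 Myr.
Periods wholly inside 538.8–298.9 Ma: Cambrian (538.8–485.4), Ordovician (485.4–443.8), Silurian (443.8–419.2), Devonian (419.2–358.9), Carboniferous (358.9–298.9).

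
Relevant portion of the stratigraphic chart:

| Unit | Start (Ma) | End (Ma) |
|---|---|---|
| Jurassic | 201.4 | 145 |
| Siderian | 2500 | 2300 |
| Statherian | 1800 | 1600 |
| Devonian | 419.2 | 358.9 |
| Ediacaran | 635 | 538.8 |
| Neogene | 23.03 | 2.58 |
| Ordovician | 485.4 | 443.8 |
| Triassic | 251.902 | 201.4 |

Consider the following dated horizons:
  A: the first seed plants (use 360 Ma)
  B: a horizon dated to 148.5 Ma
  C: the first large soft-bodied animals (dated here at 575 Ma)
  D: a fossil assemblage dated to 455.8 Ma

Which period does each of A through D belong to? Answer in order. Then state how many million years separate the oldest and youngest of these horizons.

A — Devonian; B — Jurassic; C — Ediacaran; D — Ordovician; span 426.5 million years

Match each age against the start–end ranges in the excerpt: A = 360 Ma → Devonian (419.2–358.9); B = 148.5 Ma → Jurassic (201.4–145); C = 575 Ma → Ediacaran (635–538.8); D = 455.8 Ma → Ordovician (485.4–443.8).
The largest age is 575 Ma and the smallest is 148.5 Ma; their difference is 426.5 Myr.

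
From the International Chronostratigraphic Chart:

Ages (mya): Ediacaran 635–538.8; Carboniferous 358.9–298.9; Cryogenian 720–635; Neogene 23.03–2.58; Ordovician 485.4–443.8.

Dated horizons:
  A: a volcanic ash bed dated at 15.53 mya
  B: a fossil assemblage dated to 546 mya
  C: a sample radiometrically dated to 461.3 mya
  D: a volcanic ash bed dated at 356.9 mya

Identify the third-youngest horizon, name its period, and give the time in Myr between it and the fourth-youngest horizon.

C, in the Ordovician; 84.7 million years to B

Smaller Ma means younger, so youngest first: A 15.53 < D 356.9 < C 461.3 < B 546.
Counting 3 along gives C (461.3 Ma); the excerpt puts that inside the Ordovician, 485.4–443.8 Ma.
Next in line is B (546 Ma), and 546 − 461.3 = 84.7 Myr.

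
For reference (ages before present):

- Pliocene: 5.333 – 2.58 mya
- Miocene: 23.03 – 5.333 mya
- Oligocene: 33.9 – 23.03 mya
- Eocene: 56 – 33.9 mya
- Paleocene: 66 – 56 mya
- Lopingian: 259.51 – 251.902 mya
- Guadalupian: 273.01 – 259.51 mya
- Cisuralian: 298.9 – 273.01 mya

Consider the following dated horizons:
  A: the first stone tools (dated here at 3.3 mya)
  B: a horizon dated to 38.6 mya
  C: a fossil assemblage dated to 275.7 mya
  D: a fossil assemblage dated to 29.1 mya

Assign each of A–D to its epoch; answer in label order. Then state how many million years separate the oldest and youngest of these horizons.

A: 3.3 Ma lies in 5.333–2.58 Ma, so Pliocene.
B: 38.6 Ma lies in 56–33.9 Ma, so Eocene.
C: 275.7 Ma lies in 298.9–273.01 Ma, so Cisuralian.
D: 29.1 Ma lies in 33.9–23.03 Ma, so Oligocene.
Oldest = 275.7 Ma, youngest = 3.3 Ma → span 272.4 Myr.

A — Pliocene; B — Eocene; C — Cisuralian; D — Oligocene; span 272.4 million years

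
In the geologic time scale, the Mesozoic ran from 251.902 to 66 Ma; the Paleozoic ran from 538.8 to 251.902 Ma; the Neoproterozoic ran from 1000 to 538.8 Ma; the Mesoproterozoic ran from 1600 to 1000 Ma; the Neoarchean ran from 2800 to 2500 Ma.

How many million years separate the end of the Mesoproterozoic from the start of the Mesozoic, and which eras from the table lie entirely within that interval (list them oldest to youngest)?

The Mesoproterozoic closes at 1000 Ma and the Mesozoic opens at 251.902 Ma, so the interval is 1000 − 251.902 = 748.098 Myr.
An era fits inside if it starts at or after 1000 Ma and ends at or before 251.902 Ma; oldest first that gives Neoproterozoic, Paleozoic.

748.098 million years; Neoproterozoic, Paleozoic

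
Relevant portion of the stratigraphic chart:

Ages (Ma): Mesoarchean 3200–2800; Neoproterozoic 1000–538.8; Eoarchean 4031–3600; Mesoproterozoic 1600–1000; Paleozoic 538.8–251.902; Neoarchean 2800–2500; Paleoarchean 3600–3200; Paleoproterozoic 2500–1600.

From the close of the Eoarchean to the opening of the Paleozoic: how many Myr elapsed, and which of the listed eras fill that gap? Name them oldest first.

End of Eoarchean = 3600 Ma; start of Paleozoic = 538.8 Ma.
Gap = 3600 − 538.8 = 3061.2 Myr.
Eras wholly inside 3600–538.8 Ma: Paleoarchean (3600–3200), Mesoarchean (3200–2800), Neoarchean (2800–2500), Paleoproterozoic (2500–1600), Mesoproterozoic (1600–1000), Neoproterozoic (1000–538.8).

3061.2 million years; Paleoarchean, Mesoarchean, Neoarchean, Paleoproterozoic, Mesoproterozoic, Neoproterozoic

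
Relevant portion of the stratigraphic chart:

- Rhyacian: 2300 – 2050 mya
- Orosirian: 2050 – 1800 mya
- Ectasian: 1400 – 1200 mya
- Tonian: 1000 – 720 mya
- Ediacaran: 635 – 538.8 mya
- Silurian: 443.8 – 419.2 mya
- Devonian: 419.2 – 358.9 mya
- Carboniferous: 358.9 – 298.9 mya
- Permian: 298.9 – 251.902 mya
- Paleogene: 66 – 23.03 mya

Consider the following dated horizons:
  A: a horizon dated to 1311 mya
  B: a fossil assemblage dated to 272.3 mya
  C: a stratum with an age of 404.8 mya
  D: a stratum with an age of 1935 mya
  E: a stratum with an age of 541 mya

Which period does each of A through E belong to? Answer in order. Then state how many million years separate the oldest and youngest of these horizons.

A: 1311 Ma lies in 1400–1200 Ma, so Ectasian.
B: 272.3 Ma lies in 298.9–251.902 Ma, so Permian.
C: 404.8 Ma lies in 419.2–358.9 Ma, so Devonian.
D: 1935 Ma lies in 2050–1800 Ma, so Orosirian.
E: 541 Ma lies in 635–538.8 Ma, so Ediacaran.
Oldest = 1935 Ma, youngest = 272.3 Ma → span 1662.7 Myr.

A — Ectasian; B — Permian; C — Devonian; D — Orosirian; E — Ediacaran; span 1662.7 million years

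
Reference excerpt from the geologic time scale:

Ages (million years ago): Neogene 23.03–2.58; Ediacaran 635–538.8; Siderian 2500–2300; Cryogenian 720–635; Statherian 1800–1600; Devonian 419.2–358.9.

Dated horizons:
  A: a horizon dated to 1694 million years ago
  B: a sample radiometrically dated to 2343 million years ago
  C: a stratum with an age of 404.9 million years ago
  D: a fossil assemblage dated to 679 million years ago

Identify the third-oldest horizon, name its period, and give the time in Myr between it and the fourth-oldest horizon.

Sorted oldest-first by Ma: B (2343), A (1694), D (679), C (404.9).
The third oldest is D at 679 Ma, which lies in 720–635 Ma: the Cryogenian.
The fourth oldest is C at 404.9 Ma; separation = |679 − 404.9| = 274.1 Myr.

D, in the Cryogenian; 274.1 million years to C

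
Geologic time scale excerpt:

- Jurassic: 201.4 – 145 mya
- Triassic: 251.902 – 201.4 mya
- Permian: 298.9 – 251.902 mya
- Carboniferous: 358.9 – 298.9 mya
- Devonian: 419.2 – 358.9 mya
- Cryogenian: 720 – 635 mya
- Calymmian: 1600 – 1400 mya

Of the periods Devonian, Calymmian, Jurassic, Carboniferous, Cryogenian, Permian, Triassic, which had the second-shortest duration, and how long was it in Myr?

Start − end for each: Devonian 419.2 − 358.9 = 60.3; Calymmian 1600 − 1400 = 200; Jurassic 201.4 − 145 = 56.4; Carboniferous 358.9 − 298.9 = 60; Cryogenian 720 − 635 = 85; Permian 298.9 − 251.902 = 46.998; Triassic 251.902 − 201.4 = 50.502.
Ranking these from shortest: Permian < Triassic < Jurassic < Carboniferous < Devonian < Cryogenian < Calymmian.
Position 2 in that ranking is Triassic, which lasted 50.502 Myr.

Triassic, 50.502 million years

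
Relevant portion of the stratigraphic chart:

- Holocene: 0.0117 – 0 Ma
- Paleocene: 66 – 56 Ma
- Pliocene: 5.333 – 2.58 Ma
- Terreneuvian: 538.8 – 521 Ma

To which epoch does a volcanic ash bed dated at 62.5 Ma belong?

62.5 Ma lies between 66 and 56 Ma, so it falls in the Paleocene.

Paleocene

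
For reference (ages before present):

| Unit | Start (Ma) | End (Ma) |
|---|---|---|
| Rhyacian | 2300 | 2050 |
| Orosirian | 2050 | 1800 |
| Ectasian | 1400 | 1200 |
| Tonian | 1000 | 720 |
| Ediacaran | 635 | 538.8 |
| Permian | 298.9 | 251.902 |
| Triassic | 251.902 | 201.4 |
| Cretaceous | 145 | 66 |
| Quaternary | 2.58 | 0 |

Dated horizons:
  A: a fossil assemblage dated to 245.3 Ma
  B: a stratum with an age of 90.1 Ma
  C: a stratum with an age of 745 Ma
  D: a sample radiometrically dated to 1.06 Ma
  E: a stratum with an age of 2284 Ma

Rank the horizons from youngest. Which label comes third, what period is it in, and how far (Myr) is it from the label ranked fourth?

Smaller Ma means younger, so youngest first: D 1.06 < B 90.1 < A 245.3 < C 745 < E 2284.
Counting 3 along gives A (245.3 Ma); the excerpt puts that inside the Triassic, 251.902–201.4 Ma.
Next in line is C (745 Ma), and 745 − 245.3 = 499.7 Myr.

A, in the Triassic; 499.7 million years to C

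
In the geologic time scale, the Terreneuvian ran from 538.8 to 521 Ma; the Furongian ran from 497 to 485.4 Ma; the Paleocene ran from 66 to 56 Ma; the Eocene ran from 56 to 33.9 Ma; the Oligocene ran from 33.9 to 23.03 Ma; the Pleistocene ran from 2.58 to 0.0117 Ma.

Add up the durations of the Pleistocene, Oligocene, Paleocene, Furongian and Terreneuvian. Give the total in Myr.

Each duration: Pleistocene = 2.5683; Oligocene = 10.87; Paleocene = 10; Furongian = 11.6; Terreneuvian = 17.8.
Sum: 2.5683 + 10.87 + 10 + 11.6 + 17.8 = 52.8383 Myr.

52.8383 million years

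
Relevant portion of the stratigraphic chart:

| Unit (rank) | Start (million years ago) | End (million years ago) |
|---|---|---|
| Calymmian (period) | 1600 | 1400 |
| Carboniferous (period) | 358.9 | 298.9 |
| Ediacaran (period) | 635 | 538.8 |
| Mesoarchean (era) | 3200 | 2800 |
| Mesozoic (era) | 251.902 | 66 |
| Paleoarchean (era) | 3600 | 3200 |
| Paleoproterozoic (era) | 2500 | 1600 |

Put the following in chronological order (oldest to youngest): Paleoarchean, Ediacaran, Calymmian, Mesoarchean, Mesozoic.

Sorting by start age (descending Ma, since larger Ma = older): Paleoarchean start 3600, Mesoarchean start 3200, Calymmian start 1600, Ediacaran start 635, Mesozoic start 251.902.

Paleoarchean, Mesoarchean, Calymmian, Ediacaran, Mesozoic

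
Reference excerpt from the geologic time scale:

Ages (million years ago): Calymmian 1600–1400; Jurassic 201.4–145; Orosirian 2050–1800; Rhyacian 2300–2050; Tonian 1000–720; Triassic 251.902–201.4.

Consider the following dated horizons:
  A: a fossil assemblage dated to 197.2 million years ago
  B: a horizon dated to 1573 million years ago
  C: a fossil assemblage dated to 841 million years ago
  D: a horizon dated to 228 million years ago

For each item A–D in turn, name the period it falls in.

A — Jurassic; B — Calymmian; C — Tonian; D — Triassic

A: 197.2 Ma lies in 201.4–145 Ma, so Jurassic.
B: 1573 Ma lies in 1600–1400 Ma, so Calymmian.
C: 841 Ma lies in 1000–720 Ma, so Tonian.
D: 228 Ma lies in 251.902–201.4 Ma, so Triassic.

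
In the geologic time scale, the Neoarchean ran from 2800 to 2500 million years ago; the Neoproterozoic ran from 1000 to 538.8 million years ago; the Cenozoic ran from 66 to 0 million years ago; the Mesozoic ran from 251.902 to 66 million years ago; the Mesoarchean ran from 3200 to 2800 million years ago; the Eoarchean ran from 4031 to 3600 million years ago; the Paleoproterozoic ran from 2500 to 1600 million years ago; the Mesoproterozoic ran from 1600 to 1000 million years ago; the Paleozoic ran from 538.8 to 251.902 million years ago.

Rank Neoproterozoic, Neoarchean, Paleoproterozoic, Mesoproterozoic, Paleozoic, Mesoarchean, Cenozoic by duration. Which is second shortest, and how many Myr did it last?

Paleozoic, 286.898 million years

Start − end for each: Neoproterozoic 1000 − 538.8 = 461.2; Neoarchean 2800 − 2500 = 300; Paleoproterozoic 2500 − 1600 = 900; Mesoproterozoic 1600 − 1000 = 600; Paleozoic 538.8 − 251.902 = 286.898; Mesoarchean 3200 − 2800 = 400; Cenozoic 66 − 0 = 66.
Ranking these from shortest: Cenozoic < Paleozoic < Neoarchean < Mesoarchean < Neoproterozoic < Mesoproterozoic < Paleoproterozoic.
Position 2 in that ranking is Paleozoic, which lasted 286.898 Myr.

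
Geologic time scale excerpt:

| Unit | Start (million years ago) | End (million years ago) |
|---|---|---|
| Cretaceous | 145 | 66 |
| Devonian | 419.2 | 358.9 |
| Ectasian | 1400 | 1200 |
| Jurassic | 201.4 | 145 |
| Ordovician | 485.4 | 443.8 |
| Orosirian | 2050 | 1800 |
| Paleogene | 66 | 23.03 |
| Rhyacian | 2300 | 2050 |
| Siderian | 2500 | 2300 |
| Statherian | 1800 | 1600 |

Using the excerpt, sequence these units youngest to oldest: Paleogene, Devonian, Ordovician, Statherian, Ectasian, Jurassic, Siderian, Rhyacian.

The oldest of these is Siderian (starts 2500 Ma) and the youngest is Paleogene (ends 23.03 Ma).
In between, by decreasing start age: Rhyacian (2300), Statherian (1800), Ectasian (1400), Ordovician (485.4), Devonian (419.2), Jurassic (201.4).
Listing youngest first means reversing that sequence.

Paleogene, Jurassic, Devonian, Ordovician, Ectasian, Statherian, Rhyacian, Siderian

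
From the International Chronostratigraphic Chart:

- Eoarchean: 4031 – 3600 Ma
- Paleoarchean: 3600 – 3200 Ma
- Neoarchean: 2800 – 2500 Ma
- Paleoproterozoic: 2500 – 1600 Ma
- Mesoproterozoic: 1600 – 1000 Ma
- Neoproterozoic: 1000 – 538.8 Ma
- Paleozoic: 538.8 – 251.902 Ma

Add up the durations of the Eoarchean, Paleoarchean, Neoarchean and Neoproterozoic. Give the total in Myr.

Duration is start − end for each: (4031 − 3600) + (3600 − 3200) + (2800 − 2500) + (1000 − 538.8).
That is 431 + 400 + 300 + 461.2, which totals 1592.2 million years.

1592.2 million years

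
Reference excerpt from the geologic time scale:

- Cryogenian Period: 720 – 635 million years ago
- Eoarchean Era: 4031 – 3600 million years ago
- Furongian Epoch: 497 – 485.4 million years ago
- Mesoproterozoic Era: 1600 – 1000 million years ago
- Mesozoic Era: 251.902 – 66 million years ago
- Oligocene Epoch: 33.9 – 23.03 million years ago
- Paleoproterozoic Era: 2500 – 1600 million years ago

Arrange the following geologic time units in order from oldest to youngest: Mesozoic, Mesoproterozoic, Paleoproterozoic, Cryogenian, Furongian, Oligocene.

Read off each span (Ma): Mesozoic 251.902–66; Mesoproterozoic 1600–1000; Paleoproterozoic 2500–1600; Cryogenian 720–635; Furongian 497–485.4; Oligocene 33.9–23.03.
Larger Ma is older, so oldest→youngest is Paleoproterozoic, Mesoproterozoic, Cryogenian, Furongian, Mesozoic, Oligocene.

Paleoproterozoic, then Mesoproterozoic, then Cryogenian, then Furongian, then Mesozoic, then Oligocene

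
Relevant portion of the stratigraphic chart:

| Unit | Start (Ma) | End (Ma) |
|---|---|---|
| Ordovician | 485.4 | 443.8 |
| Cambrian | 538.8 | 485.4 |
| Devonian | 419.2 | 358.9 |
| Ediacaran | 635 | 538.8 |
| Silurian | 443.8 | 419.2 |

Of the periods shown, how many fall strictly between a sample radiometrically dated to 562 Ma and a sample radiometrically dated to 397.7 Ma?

3

The older date is 562 Ma and the younger is 397.7 Ma.
Periods with start < 562 and end > 397.7 Ma: Cambrian (538.8–485.4), Ordovician (485.4–443.8), Silurian (443.8–419.2).
That is 3 complete periods.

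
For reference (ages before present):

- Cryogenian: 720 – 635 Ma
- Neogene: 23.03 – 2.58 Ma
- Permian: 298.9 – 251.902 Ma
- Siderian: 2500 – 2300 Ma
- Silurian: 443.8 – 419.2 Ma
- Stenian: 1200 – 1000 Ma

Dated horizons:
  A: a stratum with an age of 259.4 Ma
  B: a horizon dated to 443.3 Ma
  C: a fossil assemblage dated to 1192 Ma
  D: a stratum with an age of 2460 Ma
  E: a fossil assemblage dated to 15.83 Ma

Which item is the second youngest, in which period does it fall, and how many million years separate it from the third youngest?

A, in the Permian; 183.9 million years to B

Sorted youngest-first by Ma: E (15.83), A (259.4), B (443.3), C (1192), D (2460).
The second youngest is A at 259.4 Ma, which lies in 298.9–251.902 Ma: the Permian.
The third youngest is B at 443.3 Ma; separation = |259.4 − 443.3| = 183.9 Myr.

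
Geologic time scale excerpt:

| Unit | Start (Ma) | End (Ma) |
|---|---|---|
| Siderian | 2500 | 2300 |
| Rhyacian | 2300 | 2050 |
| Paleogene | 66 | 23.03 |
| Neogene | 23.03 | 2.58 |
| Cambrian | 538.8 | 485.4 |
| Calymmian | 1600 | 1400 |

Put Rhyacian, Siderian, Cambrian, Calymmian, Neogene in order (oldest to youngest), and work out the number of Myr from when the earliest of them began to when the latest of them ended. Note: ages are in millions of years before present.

Siderian → Rhyacian → Calymmian → Cambrian → Neogene; total span 2497.42 Myr

From the excerpt: Rhyacian 2300–2050; Siderian 2500–2300; Cambrian 538.8–485.4; Calymmian 1600–1400; Neogene 23.03–2.58 (Ma).
Larger Ma is earlier, so the oldest is Siderian and the youngest is Neogene; oldest to youngest: Siderian, Rhyacian, Calymmian, Cambrian, Neogene.
Oldest start 2500 minus youngest end 2.58 gives 2497.42 Myr overall.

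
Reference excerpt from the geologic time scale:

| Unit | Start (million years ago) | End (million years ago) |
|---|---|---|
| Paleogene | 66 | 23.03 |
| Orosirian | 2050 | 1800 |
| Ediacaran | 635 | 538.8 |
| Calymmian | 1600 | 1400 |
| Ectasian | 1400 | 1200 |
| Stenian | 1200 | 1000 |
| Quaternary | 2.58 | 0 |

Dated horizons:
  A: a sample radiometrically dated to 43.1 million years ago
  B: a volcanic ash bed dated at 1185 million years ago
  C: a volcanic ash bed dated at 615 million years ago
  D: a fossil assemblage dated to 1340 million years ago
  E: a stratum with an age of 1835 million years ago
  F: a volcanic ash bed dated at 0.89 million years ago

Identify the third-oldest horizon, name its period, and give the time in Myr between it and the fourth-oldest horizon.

Larger Ma means older, so oldest first: E 1835 > D 1340 > B 1185 > C 615 > A 43.1 > F 0.89.
Counting 3 along gives B (1185 Ma); the excerpt puts that inside the Stenian, 1200–1000 Ma.
Next in line is C (615 Ma), and 1185 − 615 = 570 Myr.

B, in the Stenian; 570 million years to C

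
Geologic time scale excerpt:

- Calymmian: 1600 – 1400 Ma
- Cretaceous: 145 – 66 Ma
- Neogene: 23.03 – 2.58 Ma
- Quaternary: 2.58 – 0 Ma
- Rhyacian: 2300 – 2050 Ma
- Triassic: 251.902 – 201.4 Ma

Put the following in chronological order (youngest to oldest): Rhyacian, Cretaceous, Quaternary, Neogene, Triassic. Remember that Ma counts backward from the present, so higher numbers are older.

The oldest of these is Rhyacian (starts 2300 Ma) and the youngest is Quaternary (ends 0 Ma).
In between, by decreasing start age: Triassic (251.902), Cretaceous (145), Neogene (23.03).
Listing youngest first means reversing that sequence.

Quaternary, Neogene, Cretaceous, Triassic, Rhyacian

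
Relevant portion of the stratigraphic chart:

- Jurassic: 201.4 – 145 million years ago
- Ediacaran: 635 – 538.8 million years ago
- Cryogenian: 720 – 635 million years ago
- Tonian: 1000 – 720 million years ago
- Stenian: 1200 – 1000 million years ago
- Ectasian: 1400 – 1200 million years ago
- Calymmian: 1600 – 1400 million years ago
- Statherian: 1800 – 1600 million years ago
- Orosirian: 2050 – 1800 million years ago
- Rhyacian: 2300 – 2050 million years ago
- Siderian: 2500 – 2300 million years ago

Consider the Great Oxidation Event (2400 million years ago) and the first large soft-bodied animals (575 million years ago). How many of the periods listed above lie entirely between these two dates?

8

2400 Ma sits inside the Siderian (2500–2300) and 575 Ma inside the Ediacaran (635–538.8); neither of those is wholly between the two dates.
The listed periods lying completely between them are Rhyacian, Orosirian, Statherian, Calymmian, Ectasian, Stenian, Tonian, Cryogenian — 8 in all.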